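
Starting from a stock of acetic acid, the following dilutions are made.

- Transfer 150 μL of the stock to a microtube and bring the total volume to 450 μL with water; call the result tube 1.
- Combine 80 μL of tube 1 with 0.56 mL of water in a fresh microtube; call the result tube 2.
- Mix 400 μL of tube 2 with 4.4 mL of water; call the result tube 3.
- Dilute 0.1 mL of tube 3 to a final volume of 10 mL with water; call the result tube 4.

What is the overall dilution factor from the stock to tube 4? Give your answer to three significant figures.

2.88 × 10^4

Step 1: 150 μL brought to 450 μL → factor 450/150 = 3
Step 2: 80 μL + 0.56 mL = 640 μL total → factor 640/80 = 8
Step 3: 400 μL + 4.4 mL = 4800 μL total → factor 4800/400 = 12
Step 4: 0.1 mL brought to 10 mL → factor 10/0.1 = 100
Overall dilution factor = 3 × 8 × 12 × 100 = 28800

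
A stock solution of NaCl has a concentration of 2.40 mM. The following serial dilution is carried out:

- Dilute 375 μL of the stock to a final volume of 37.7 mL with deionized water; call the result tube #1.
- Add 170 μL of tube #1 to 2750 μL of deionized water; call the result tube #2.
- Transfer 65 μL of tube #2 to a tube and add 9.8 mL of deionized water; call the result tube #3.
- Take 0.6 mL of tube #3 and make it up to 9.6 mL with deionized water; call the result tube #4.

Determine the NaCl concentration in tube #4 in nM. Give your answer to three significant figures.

Step 1: 375 μL brought to 37.7 mL → factor 37700/375 = 100.53
Step 2: 170 μL + 2750 μL = 2920 μL total → factor 2920/170 = 17.176
Step 3: 65 μL + 9.8 mL = 9865 μL total → factor 9865/65 = 151.77
Step 4: 0.6 mL brought to 9.6 mL → factor 9.6/0.6 = 16
Overall dilution factor = 100.53 × 17.176 × 151.77 × 16 = 4.1932 × 10^6
Final = 2.40 mM / 4.1932 × 10^6 = 5.724 × 10^-7 mM = 0.572 nM

0.572 nM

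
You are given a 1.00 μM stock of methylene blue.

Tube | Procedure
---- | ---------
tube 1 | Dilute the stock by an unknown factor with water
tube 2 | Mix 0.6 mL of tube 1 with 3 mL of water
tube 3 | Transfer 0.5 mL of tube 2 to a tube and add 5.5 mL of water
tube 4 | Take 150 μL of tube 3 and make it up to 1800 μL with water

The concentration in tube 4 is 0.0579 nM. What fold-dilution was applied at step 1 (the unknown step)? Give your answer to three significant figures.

Step 1: unknown factor x
Step 2: 0.6 mL + 3 mL = 3.6 mL total → factor 3.6/0.6 = 6
Step 3: 0.5 mL + 5.5 mL = 6 mL total → factor 6/0.5 = 12
Step 4: 150 μL brought to 1800 μL → factor 1800/150 = 12
Product of known-step factors = 864
Overall factor = 1.00 μM / (0.0579 nM) = 17271
x = 17271 / 864 = 20.0

20.0-fold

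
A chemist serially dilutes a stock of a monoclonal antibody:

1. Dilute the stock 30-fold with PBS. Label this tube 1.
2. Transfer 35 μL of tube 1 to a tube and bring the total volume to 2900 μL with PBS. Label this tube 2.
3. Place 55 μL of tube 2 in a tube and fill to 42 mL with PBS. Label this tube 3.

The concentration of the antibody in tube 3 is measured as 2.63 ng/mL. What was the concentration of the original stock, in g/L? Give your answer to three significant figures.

4.99 g/L

Step 1: 30-fold → factor 30
Step 2: 35 μL brought to 2900 μL → factor 2900/35 = 82.857
Step 3: 55 μL brought to 42 mL → factor 42000/55 = 763.64
Overall dilution factor = 30 × 82.857 × 763.64 = 1.8982 × 10^6
Stock = 2.63 ng/mL × 1.8982 × 10^6 = 4.992 × 10^6 ng/mL = 4.99 g/L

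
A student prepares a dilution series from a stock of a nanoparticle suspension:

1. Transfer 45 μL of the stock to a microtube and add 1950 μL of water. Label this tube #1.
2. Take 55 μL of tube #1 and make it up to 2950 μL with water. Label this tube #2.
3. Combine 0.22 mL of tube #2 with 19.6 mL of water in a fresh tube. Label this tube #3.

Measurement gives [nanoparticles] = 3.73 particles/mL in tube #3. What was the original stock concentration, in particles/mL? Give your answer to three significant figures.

Step 1: 45 μL + 1950 μL = 1995 μL total → factor 1995/45 = 44.333
Step 2: 55 μL brought to 2950 μL → factor 2950/55 = 53.636
Step 3: 0.22 mL + 19.6 mL = 19.82 mL total → factor 19.82/0.22 = 90.091
Overall dilution factor = 44.333 × 53.636 × 90.091 = 2.1423 × 10^5
Stock = 3.73 particles/mL × 2.1423 × 10^5 = 7.99 × 10^5 particles/mL

7.99 × 10^5 particles/mL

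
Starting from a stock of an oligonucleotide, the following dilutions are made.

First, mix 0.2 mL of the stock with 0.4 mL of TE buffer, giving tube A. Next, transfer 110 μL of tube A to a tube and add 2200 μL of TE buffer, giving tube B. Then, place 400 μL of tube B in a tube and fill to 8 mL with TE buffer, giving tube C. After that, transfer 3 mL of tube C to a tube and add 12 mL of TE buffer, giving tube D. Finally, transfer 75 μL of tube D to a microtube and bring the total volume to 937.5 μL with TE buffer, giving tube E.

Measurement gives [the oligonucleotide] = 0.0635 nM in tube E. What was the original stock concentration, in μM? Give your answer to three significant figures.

Step 1: 0.2 mL + 0.4 mL = 0.6 mL total → factor 0.6/0.2 = 3
Step 2: 110 μL + 2200 μL = 2310 μL total → factor 2310/110 = 21
Step 3: 400 μL brought to 8 mL → factor 8000/400 = 20
Step 4: 3 mL + 12 mL = 15 mL total → factor 15/3 = 5
Step 5: 75 μL brought to 937.5 μL → factor 937.5/75 = 12.5
Overall dilution factor = 3 × 21 × 20 × 5 × 12.5 = 78750
Stock = 0.0635 nM × 78750 = 5001 nM = 5.00 μM

5.00 μM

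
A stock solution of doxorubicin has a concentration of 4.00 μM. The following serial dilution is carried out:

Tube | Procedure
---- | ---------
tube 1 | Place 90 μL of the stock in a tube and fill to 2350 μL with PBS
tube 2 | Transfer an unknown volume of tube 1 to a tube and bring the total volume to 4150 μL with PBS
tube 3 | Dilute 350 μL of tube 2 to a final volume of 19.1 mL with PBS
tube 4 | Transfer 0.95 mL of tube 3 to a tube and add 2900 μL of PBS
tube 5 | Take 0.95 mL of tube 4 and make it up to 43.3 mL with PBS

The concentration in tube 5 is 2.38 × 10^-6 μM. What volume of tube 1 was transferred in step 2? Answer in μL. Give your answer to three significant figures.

650 μL

Step 1: 90 μL brought to 2350 μL → factor 2350/90 = 26.111
Step 2: v brought to 4150 μL → factor = 4150 μL/v
Step 3: 350 μL brought to 19.1 mL → factor 19100/350 = 54.571
Step 4: 0.95 mL + 2900 μL = 3.85 mL total → factor 3.85/0.95 = 4.0526
Step 5: 0.95 mL brought to 43.3 mL → factor 43.3/0.95 = 45.579
Product of known-step factors = 2.632 × 10^5
Overall factor = 4.00 μM / (2.38 × 10^-6 μM) = 1.6807 × 10^6
Step-2 factor = 1.6807 × 10^6 / 2.632 × 10^5 = 6.3854
v = 4150 μL / 6.3854 = 650 μL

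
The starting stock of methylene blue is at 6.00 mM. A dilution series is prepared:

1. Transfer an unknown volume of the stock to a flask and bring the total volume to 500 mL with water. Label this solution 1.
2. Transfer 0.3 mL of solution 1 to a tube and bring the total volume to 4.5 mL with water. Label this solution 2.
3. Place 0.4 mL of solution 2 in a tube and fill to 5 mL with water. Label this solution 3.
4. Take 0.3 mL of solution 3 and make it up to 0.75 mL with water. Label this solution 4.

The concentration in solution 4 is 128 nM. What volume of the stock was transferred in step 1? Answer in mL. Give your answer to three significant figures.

5.00 mL

Step 1: v brought to 500 mL → factor = 500 mL/v
Step 2: 0.3 mL brought to 4.5 mL → factor 4.5/0.3 = 15
Step 3: 0.4 mL brought to 5 mL → factor 5/0.4 = 12.5
Step 4: 0.3 mL brought to 0.75 mL → factor 0.75/0.3 = 2.5
Product of known-step factors = 468.75
Overall factor = 6.00 mM / (128 nM) = 46875
Step-1 factor = 46875 / 468.75 = 100
v = 500 mL / 100 = 5.00 mL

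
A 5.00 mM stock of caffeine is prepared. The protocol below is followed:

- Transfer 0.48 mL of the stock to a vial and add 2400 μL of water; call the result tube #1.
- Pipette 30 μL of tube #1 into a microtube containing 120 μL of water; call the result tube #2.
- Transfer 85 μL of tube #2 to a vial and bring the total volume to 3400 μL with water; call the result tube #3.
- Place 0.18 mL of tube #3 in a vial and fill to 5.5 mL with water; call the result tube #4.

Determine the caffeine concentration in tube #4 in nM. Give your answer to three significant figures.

Step 1: 0.48 mL + 2400 μL = 2.88 mL total → factor 2.88/0.48 = 6
Step 2: 30 μL + 120 μL = 150 μL total → factor 150/30 = 5
Step 3: 85 μL brought to 3400 μL → factor 3400/85 = 40
Step 4: 0.18 mL brought to 5.5 mL → factor 5.5/0.18 = 30.556
Overall dilution factor = 6 × 5 × 40 × 30.556 = 36667
Final = 5.00 mM / 36667 = 0.0001364 mM = 136 nM

136 nM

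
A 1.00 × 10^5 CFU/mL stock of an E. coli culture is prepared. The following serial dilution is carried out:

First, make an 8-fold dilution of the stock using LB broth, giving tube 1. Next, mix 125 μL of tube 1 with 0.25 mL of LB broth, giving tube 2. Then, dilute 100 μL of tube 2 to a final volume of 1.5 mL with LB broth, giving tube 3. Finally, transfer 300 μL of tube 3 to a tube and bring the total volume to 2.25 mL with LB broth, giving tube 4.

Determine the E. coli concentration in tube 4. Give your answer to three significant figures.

Step 1: 8-fold → factor 8
Step 2: 125 μL + 0.25 mL = 375 μL total → factor 375/125 = 3
Step 3: 100 μL brought to 1.5 mL → factor 1500/100 = 15
Step 4: 300 μL brought to 2.25 mL → factor 2250/300 = 7.5
Overall dilution factor = 8 × 3 × 15 × 7.5 = 2700
Final = 1.00 × 10^5 CFU/mL / 2700 = 37.0 CFU/mL

37.0 CFU/mL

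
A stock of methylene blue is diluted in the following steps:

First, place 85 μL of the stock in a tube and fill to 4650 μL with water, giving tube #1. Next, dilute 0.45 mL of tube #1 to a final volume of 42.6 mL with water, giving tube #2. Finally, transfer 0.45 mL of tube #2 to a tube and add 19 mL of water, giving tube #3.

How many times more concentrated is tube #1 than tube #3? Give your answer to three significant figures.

4.09 × 10^3

Step 1: 85 μL brought to 4650 μL → factor 4650/85 = 54.706
Step 2: 0.45 mL brought to 42.6 mL → factor 42.6/0.45 = 94.667
Step 3: 0.45 mL + 19 mL = 19.45 mL total → factor 19.45/0.45 = 43.222
Dilution factor to tube #1 = 54.706; to tube #3 = 2.2384 × 10^5
[tube #1]/[tube #3] = (factor to tube #3)/(factor to tube #1) = 2.2384 × 10^5/54.706 = 4.09 × 10^3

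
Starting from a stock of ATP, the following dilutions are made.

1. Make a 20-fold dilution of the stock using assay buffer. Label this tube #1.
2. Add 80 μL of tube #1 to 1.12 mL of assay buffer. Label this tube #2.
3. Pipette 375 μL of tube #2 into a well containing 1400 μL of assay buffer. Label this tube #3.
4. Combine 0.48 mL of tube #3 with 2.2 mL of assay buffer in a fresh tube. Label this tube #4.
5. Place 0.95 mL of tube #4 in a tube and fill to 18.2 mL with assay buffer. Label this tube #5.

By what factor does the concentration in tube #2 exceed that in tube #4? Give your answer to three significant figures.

26.4

Step 1: 20-fold → factor 20
Step 2: 80 μL + 1.12 mL = 1200 μL total → factor 1200/80 = 15
Step 3: 375 μL + 1400 μL = 1775 μL total → factor 1775/375 = 4.7333
Step 4: 0.48 mL + 2.2 mL = 2.68 mL total → factor 2.68/0.48 = 5.5833
Dilution factor to tube #2 = 300; to tube #4 = 7928.3
[tube #2]/[tube #4] = (factor to tube #4)/(factor to tube #2) = 7928.3/300 = 26.4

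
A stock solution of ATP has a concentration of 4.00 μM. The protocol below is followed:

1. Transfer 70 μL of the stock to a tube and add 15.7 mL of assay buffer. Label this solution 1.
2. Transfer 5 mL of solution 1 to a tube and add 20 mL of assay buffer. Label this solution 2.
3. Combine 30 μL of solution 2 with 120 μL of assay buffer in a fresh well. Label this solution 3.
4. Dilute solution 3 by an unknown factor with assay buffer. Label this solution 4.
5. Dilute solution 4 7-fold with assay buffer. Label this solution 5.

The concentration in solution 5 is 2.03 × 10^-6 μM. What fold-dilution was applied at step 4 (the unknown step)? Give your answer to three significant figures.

Step 1: 70 μL + 15.7 mL = 15770 μL total → factor 15770/70 = 225.29
Step 2: 5 mL + 20 mL = 25 mL total → factor 25/5 = 5
Step 3: 30 μL + 120 μL = 150 μL total → factor 150/30 = 5
Step 4: unknown factor x
Step 5: 7-fold → factor 7
Product of known-step factors = 39425
Overall factor = 4.00 μM / (2.03 × 10^-6 μM) = 1.9704 × 10^6
x = 1.9704 × 10^6 / 39425 = 50.0

50.0-fold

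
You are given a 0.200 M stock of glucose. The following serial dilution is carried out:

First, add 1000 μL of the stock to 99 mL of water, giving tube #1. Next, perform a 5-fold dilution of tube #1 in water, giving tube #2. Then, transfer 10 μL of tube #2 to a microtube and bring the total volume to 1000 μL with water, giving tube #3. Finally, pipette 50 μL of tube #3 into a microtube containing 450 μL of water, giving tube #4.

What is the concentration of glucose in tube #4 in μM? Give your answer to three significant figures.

Step 1: 1000 μL + 99 mL = 1 × 10^5 μL total → factor 1 × 10^5/1000 = 100
Step 2: 5-fold → factor 5
Step 3: 10 μL brought to 1000 μL → factor 1000/10 = 100
Step 4: 50 μL + 450 μL = 500 μL total → factor 500/50 = 10
Overall dilution factor = 100 × 5 × 100 × 10 = 5 × 10^5
Final = 0.200 M / 5 × 10^5 = 4.000 × 10^-7 M = 0.400 μM

0.400 μM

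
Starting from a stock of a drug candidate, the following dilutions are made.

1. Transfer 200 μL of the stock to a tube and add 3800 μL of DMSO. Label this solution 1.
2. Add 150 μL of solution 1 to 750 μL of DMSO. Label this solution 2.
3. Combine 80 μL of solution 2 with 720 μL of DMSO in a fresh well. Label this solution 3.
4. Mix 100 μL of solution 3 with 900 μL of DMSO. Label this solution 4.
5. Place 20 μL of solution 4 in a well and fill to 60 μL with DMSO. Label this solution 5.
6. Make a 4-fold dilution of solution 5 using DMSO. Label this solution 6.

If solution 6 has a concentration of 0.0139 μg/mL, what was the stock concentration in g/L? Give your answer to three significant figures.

Step 1: 200 μL + 3800 μL = 4000 μL total → factor 4000/200 = 20
Step 2: 150 μL + 750 μL = 900 μL total → factor 900/150 = 6
Step 3: 80 μL + 720 μL = 800 μL total → factor 800/80 = 10
Step 4: 100 μL + 900 μL = 1000 μL total → factor 1000/100 = 10
Step 5: 20 μL brought to 60 μL → factor 60/20 = 3
Step 6: 4-fold → factor 4
Overall dilution factor = 20 × 6 × 10 × 10 × 3 × 4 = 1.44 × 10^5
Stock = 0.0139 μg/mL × 1.44 × 10^5 = 2002 μg/mL = 2.00 g/L

2.00 g/L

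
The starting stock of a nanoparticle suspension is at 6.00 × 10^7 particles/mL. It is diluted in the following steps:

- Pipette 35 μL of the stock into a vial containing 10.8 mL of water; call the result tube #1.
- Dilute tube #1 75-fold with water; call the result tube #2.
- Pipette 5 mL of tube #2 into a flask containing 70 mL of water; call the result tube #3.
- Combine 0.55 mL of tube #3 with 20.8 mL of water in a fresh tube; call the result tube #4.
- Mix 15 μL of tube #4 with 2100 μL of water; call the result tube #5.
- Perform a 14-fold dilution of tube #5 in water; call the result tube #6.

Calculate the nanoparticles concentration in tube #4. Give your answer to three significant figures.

Step 1: 35 μL + 10.8 mL = 10835 μL total → factor 10835/35 = 309.57
Step 2: 75-fold → factor 75
Step 3: 5 mL + 70 mL = 75 mL total → factor 75/5 = 15
Step 4: 0.55 mL + 20.8 mL = 21.35 mL total → factor 21.35/0.55 = 38.818
Dilution factor through tube #4 = 309.57 × 75 × 15 × 38.818 = 1.3519 × 10^7
[tube #4] = 6.00 × 10^7 particles/mL / 1.3519 × 10^7 = 4.44 particles/mL

4.44 particles/mL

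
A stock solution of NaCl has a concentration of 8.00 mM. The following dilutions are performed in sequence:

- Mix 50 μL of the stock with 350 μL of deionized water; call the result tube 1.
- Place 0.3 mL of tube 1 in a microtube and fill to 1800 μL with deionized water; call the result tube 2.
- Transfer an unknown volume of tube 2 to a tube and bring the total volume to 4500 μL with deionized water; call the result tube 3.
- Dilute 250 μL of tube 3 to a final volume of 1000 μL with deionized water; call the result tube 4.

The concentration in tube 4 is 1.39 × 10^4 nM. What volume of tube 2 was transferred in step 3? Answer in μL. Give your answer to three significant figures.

Step 1: 50 μL + 350 μL = 400 μL total → factor 400/50 = 8
Step 2: 0.3 mL brought to 1800 μL → factor 1.8/0.3 = 6
Step 3: v brought to 4500 μL → factor = 4500 μL/v
Step 4: 250 μL brought to 1000 μL → factor 1000/250 = 4
Product of known-step factors = 192
Overall factor = 8.00 mM / (1.39 × 10^4 nM) = 575.54
Step-3 factor = 575.54 / 192 = 2.9976
v = 4500 μL / 2.9976 = 1.50 × 10^3 μL

1.50 × 10^3 μL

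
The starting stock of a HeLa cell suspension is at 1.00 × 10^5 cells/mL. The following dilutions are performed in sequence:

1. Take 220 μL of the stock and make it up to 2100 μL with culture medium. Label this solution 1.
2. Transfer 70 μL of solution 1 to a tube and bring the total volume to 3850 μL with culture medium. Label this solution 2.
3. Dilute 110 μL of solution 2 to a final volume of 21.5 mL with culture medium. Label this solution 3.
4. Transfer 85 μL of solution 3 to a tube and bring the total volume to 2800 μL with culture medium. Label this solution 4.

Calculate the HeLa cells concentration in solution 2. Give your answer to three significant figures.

190 cells/mL

Step 1: 220 μL brought to 2100 μL → factor 2100/220 = 9.5455
Step 2: 70 μL brought to 3850 μL → factor 3850/70 = 55
Dilution factor through solution 2 = 9.5455 × 55 = 525
[solution 2] = 1.00 × 10^5 cells/mL / 525 = 190 cells/mL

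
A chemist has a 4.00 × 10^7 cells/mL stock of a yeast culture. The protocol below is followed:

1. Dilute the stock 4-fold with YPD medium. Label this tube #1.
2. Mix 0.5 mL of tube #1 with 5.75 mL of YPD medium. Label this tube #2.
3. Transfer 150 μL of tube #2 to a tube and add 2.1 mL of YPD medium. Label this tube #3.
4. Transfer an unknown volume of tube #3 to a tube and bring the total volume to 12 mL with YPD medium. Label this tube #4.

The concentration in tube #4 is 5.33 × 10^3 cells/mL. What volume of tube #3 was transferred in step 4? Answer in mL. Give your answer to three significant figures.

Step 1: 4-fold → factor 4
Step 2: 0.5 mL + 5.75 mL = 6.25 mL total → factor 6.25/0.5 = 12.5
Step 3: 150 μL + 2.1 mL = 2250 μL total → factor 2250/150 = 15
Step 4: v brought to 12 mL → factor = 12 mL/v
Product of known-step factors = 750
Overall factor = 4.00 × 10^7 cells/mL / (5.33 × 10^3 cells/mL) = 7504.7
Step-4 factor = 7504.7 / 750 = 10.006
v = 12 mL / 10.006 = 1.20 mL

1.20 mL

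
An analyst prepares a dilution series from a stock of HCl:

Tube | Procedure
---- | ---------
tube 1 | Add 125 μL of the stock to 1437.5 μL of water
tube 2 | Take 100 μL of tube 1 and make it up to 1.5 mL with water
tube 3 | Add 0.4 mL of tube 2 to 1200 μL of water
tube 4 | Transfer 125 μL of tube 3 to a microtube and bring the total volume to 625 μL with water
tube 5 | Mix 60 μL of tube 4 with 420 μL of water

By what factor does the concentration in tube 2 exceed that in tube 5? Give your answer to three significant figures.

160

Step 1: 125 μL + 1437.5 μL = 1562.5 μL total → factor 1562.5/125 = 12.5
Step 2: 100 μL brought to 1.5 mL → factor 1500/100 = 15
Step 3: 0.4 mL + 1200 μL = 1.6 mL total → factor 1.6/0.4 = 4
Step 4: 125 μL brought to 625 μL → factor 625/125 = 5
Step 5: 60 μL + 420 μL = 480 μL total → factor 480/60 = 8
Dilution factor to tube 2 = 187.5; to tube 5 = 30000
[tube 2]/[tube 5] = (factor to tube 5)/(factor to tube 2) = 30000/187.5 = 160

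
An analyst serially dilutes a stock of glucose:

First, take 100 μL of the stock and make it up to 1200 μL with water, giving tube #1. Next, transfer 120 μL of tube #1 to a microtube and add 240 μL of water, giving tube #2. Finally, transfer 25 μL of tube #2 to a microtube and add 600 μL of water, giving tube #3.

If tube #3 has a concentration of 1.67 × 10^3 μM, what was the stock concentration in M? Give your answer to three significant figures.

Step 1: 100 μL brought to 1200 μL → factor 1200/100 = 12
Step 2: 120 μL + 240 μL = 360 μL total → factor 360/120 = 3
Step 3: 25 μL + 600 μL = 625 μL total → factor 625/25 = 25
Overall dilution factor = 12 × 3 × 25 = 900
Stock = 1.67 × 10^3 μM × 900 = 1.503 × 10^6 μM = 1.50 M

1.50 M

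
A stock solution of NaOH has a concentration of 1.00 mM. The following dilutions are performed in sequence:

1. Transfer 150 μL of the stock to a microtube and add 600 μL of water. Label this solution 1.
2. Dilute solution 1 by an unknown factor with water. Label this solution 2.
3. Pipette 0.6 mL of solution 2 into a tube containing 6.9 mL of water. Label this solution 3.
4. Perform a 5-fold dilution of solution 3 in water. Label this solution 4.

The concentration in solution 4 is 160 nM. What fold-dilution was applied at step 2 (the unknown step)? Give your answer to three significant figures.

Step 1: 150 μL + 600 μL = 750 μL total → factor 750/150 = 5
Step 2: unknown factor x
Step 3: 0.6 mL + 6.9 mL = 7.5 mL total → factor 7.5/0.6 = 12.5
Step 4: 5-fold → factor 5
Product of known-step factors = 312.5
Overall factor = 1.00 mM / (160 nM) = 6250
x = 6250 / 312.5 = 20.0

20.0-fold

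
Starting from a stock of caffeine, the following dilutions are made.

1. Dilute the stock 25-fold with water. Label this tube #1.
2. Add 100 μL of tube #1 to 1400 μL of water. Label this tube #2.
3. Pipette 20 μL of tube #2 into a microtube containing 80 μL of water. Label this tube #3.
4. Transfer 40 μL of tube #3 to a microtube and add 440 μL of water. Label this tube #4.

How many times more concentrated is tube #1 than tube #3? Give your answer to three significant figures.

Step 1: 25-fold → factor 25
Step 2: 100 μL + 1400 μL = 1500 μL total → factor 1500/100 = 15
Step 3: 20 μL + 80 μL = 100 μL total → factor 100/20 = 5
Dilution factor to tube #1 = 25; to tube #3 = 1875
[tube #1]/[tube #3] = (factor to tube #3)/(factor to tube #1) = 1875/25 = 75.0

75.0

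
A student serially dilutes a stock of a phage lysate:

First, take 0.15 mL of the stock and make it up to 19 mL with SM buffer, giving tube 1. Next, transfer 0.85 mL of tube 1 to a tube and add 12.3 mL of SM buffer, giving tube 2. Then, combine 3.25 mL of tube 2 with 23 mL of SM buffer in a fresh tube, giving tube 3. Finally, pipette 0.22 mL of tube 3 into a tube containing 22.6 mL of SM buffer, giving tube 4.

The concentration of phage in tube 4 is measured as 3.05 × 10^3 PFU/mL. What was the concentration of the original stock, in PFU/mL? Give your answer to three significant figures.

5.01 × 10^9 PFU/mL

Step 1: 0.15 mL brought to 19 mL → factor 19/0.15 = 126.67
Step 2: 0.85 mL + 12.3 mL = 13.15 mL total → factor 13.15/0.85 = 15.471
Step 3: 3.25 mL + 23 mL = 26.25 mL total → factor 26.25/3.25 = 8.0769
Step 4: 0.22 mL + 22.6 mL = 22.82 mL total → factor 22.82/0.22 = 103.73
Overall dilution factor = 126.67 × 15.471 × 8.0769 × 103.73 = 1.6418 × 10^6
Stock = 3.05 × 10^3 PFU/mL × 1.6418 × 10^6 = 5.01 × 10^9 PFU/mL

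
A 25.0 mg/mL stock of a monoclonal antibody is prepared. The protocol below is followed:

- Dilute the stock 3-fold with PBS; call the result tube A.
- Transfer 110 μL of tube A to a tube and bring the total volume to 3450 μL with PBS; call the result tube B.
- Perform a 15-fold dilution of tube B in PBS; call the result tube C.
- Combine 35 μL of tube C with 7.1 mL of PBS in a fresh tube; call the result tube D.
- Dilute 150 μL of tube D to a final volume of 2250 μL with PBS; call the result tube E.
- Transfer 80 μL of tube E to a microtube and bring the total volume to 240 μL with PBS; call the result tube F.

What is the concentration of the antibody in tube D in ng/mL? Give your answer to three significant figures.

86.9 ng/mL

Step 1: 3-fold → factor 3
Step 2: 110 μL brought to 3450 μL → factor 3450/110 = 31.364
Step 3: 15-fold → factor 15
Step 4: 35 μL + 7.1 mL = 7135 μL total → factor 7135/35 = 203.86
Dilution factor through tube D = 3 × 31.364 × 15 × 203.86 = 2.8772 × 10^5
[tube D] = 25.0 mg/mL / 2.8772 × 10^5 = 8.689 × 10^-5 mg/mL = 86.9 ng/mL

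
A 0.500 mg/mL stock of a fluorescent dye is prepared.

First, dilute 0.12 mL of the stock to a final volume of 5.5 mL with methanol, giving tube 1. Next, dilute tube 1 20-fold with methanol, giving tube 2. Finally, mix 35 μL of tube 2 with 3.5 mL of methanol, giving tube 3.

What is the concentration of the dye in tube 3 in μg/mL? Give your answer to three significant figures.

0.00540 μg/mL

Step 1: 0.12 mL brought to 5.5 mL → factor 5.5/0.12 = 45.833
Step 2: 20-fold → factor 20
Step 3: 35 μL + 3.5 mL = 3535 μL total → factor 3535/35 = 101
Overall dilution factor = 45.833 × 20 × 101 = 92583
Final = 0.500 mg/mL / 92583 = 5.401 × 10^-6 mg/mL = 0.00540 μg/mL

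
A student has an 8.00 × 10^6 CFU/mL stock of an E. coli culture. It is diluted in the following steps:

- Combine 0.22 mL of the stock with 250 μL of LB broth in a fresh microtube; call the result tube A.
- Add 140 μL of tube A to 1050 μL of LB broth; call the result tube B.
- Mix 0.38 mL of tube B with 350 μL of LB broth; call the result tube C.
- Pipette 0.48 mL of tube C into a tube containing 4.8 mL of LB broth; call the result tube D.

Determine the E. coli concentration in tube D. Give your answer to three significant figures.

2.08 × 10^4 CFU/mL

Step 1: 0.22 mL + 250 μL = 0.47 mL total → factor 0.47/0.22 = 2.1364
Step 2: 140 μL + 1050 μL = 1190 μL total → factor 1190/140 = 8.5
Step 3: 0.38 mL + 350 μL = 0.73 mL total → factor 0.73/0.38 = 1.9211
Step 4: 0.48 mL + 4.8 mL = 5.28 mL total → factor 5.28/0.48 = 11
Overall dilution factor = 2.1364 × 8.5 × 1.9211 × 11 = 383.73
Final = 8.00 × 10^6 CFU/mL / 383.73 = 2.08 × 10^4 CFU/mL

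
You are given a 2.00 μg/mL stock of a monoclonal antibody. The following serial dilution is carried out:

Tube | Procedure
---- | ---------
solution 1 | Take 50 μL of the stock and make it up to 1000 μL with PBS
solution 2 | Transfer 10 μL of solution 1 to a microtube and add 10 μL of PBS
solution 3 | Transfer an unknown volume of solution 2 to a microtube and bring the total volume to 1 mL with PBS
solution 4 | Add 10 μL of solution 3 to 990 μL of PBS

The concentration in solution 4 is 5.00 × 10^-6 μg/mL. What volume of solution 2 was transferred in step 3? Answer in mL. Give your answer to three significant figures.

0.0100 mL

Step 1: 50 μL brought to 1000 μL → factor 1000/50 = 20
Step 2: 10 μL + 10 μL = 20 μL total → factor 20/10 = 2
Step 3: v brought to 1 mL → factor = 1 mL/v
Step 4: 10 μL + 990 μL = 1000 μL total → factor 1000/10 = 100
Product of known-step factors = 4000
Overall factor = 2.00 μg/mL / (5.00 × 10^-6 μg/mL) = 4 × 10^5
Step-3 factor = 4 × 10^5 / 4000 = 100
v = 1 mL / 100 = 0.0100 mL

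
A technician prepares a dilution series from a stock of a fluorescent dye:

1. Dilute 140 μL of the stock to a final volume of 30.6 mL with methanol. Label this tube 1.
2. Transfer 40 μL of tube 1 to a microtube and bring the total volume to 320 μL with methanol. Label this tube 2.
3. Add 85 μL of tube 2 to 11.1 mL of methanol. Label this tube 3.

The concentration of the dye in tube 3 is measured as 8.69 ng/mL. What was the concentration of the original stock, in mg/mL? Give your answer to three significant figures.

Step 1: 140 μL brought to 30.6 mL → factor 30600/140 = 218.57
Step 2: 40 μL brought to 320 μL → factor 320/40 = 8
Step 3: 85 μL + 11.1 mL = 11185 μL total → factor 11185/85 = 131.59
Overall dilution factor = 218.57 × 8 × 131.59 = 2.3009 × 10^5
Stock = 8.69 ng/mL × 2.3009 × 10^5 = 1.999 × 10^6 ng/mL = 2.00 mg/mL

2.00 mg/mL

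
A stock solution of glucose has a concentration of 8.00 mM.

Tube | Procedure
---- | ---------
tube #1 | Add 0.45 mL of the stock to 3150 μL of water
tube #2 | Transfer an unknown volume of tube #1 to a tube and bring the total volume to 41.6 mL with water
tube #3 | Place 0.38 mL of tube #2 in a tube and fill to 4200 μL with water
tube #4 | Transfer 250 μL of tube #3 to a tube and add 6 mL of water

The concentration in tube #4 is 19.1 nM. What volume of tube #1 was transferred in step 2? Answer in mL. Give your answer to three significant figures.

Step 1: 0.45 mL + 3150 μL = 3.6 mL total → factor 3.6/0.45 = 8
Step 2: v brought to 41.6 mL → factor = 41.6 mL/v
Step 3: 0.38 mL brought to 4200 μL → factor 4.2/0.38 = 11.053
Step 4: 250 μL + 6 mL = 6250 μL total → factor 6250/250 = 25
Product of known-step factors = 2210.5
Overall factor = 8.00 mM / (19.1 nM) = 4.1885 × 10^5
Step-2 factor = 4.1885 × 10^5 / 2210.5 = 189.48
v = 41.6 mL / 189.48 = 0.220 mL

0.220 mL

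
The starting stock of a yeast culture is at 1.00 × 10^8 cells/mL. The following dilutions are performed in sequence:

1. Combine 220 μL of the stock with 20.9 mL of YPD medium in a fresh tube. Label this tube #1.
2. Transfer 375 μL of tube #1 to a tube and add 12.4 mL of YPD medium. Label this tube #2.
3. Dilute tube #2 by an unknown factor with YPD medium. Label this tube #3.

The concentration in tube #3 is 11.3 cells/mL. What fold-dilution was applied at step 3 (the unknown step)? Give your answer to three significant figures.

Step 1: 220 μL + 20.9 mL = 21120 μL total → factor 21120/220 = 96
Step 2: 375 μL + 12.4 mL = 12775 μL total → factor 12775/375 = 34.067
Step 3: unknown factor x
Product of known-step factors = 3270.4
Overall factor = 1.00 × 10^8 cells/mL / (11.3 cells/mL) = 8.8496 × 10^6
x = 8.8496 × 10^6 / 3270.4 = 2.71 × 10^3

2.71 × 10^3-fold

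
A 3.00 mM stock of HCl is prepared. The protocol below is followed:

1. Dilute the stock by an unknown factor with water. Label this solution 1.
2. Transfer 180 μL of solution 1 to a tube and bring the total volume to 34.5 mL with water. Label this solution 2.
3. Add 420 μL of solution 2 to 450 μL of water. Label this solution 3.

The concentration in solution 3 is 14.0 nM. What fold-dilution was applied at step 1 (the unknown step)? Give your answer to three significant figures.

540-fold

Step 1: unknown factor x
Step 2: 180 μL brought to 34.5 mL → factor 34500/180 = 191.67
Step 3: 420 μL + 450 μL = 870 μL total → factor 870/420 = 2.0714
Product of known-step factors = 397.02
Overall factor = 3.00 mM / (14.0 nM) = 2.1429 × 10^5
x = 2.1429 × 10^5 / 397.02 = 540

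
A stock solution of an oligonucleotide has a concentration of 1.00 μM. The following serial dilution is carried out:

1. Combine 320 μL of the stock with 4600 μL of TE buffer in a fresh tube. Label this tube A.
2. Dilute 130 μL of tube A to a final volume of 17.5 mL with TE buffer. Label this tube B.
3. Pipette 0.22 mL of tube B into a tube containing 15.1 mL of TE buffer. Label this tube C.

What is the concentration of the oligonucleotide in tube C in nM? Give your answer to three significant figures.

Step 1: 320 μL + 4600 μL = 4920 μL total → factor 4920/320 = 15.375
Step 2: 130 μL brought to 17.5 mL → factor 17500/130 = 134.62
Step 3: 0.22 mL + 15.1 mL = 15.32 mL total → factor 15.32/0.22 = 69.636
Overall dilution factor = 15.375 × 134.62 × 69.636 = 1.4413 × 10^5
Final = 1.00 μM / 1.4413 × 10^5 = 6.938 × 10^-6 μM = 0.00694 nM

0.00694 nM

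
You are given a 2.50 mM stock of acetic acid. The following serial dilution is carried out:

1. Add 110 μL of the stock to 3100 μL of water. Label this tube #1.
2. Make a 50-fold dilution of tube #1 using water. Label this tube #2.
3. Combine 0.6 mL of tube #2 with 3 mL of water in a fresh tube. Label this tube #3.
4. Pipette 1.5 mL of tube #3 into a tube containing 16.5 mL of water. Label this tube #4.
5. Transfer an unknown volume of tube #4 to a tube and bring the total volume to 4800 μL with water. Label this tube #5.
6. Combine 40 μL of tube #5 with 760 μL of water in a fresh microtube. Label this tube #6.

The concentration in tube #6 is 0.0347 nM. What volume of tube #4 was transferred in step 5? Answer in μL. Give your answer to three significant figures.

140 μL

Step 1: 110 μL + 3100 μL = 3210 μL total → factor 3210/110 = 29.182
Step 2: 50-fold → factor 50
Step 3: 0.6 mL + 3 mL = 3.6 mL total → factor 3.6/0.6 = 6
Step 4: 1.5 mL + 16.5 mL = 18 mL total → factor 18/1.5 = 12
Step 5: v brought to 4800 μL → factor = 4800 μL/v
Step 6: 40 μL + 760 μL = 800 μL total → factor 800/40 = 20
Product of known-step factors = 2.1011 × 10^6
Overall factor = 2.50 mM / (0.0347 nM) = 7.2046 × 10^7
Step-5 factor = 7.2046 × 10^7 / 2.1011 × 10^6 = 34.29
v = 4800 μL / 34.29 = 140 μL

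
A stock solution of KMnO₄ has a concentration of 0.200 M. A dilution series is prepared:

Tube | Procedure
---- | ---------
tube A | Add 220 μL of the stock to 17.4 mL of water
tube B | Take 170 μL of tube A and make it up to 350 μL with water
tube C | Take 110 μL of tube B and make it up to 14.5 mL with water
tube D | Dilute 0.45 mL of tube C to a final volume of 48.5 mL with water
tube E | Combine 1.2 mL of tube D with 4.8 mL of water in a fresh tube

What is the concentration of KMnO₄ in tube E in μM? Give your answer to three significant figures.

0.0171 μM

Step 1: 220 μL + 17.4 mL = 17620 μL total → factor 17620/220 = 80.091
Step 2: 170 μL brought to 350 μL → factor 350/170 = 2.0588
Step 3: 110 μL brought to 14.5 mL → factor 14500/110 = 131.82
Step 4: 0.45 mL brought to 48.5 mL → factor 48.5/0.45 = 107.78
Step 5: 1.2 mL + 4.8 mL = 6 mL total → factor 6/1.2 = 5
Overall dilution factor = 80.091 × 2.0588 × 131.82 × 107.78 × 5 = 1.1713 × 10^7
Final = 0.200 M / 1.1713 × 10^7 = 1.707 × 10^-8 M = 0.0171 μM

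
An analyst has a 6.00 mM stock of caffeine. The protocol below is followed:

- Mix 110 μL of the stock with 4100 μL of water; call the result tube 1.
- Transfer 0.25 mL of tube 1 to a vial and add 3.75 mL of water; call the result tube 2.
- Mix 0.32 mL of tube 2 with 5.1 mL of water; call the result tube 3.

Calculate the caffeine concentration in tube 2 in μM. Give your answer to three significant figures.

9.80 μM

Step 1: 110 μL + 4100 μL = 4210 μL total → factor 4210/110 = 38.273
Step 2: 0.25 mL + 3.75 mL = 4 mL total → factor 4/0.25 = 16
Dilution factor through tube 2 = 38.273 × 16 = 612.36
[tube 2] = 6.00 mM / 612.36 = 0.009798 mM = 9.80 μM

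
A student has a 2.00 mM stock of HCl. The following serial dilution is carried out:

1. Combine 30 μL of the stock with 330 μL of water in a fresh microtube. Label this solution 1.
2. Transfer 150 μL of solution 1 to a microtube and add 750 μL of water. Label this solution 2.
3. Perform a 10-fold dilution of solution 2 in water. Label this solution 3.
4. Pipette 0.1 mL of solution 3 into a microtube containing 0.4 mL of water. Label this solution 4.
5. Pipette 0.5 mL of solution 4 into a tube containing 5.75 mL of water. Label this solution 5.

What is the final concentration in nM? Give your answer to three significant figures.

44.4 nM

Step 1: 30 μL + 330 μL = 360 μL total → factor 360/30 = 12
Step 2: 150 μL + 750 μL = 900 μL total → factor 900/150 = 6
Step 3: 10-fold → factor 10
Step 4: 0.1 mL + 0.4 mL = 0.5 mL total → factor 0.5/0.1 = 5
Step 5: 0.5 mL + 5.75 mL = 6.25 mL total → factor 6.25/0.5 = 12.5
Overall dilution factor = 12 × 6 × 10 × 5 × 12.5 = 45000
Final = 2.00 mM / 45000 = 4.444 × 10^-5 mM = 44.4 nM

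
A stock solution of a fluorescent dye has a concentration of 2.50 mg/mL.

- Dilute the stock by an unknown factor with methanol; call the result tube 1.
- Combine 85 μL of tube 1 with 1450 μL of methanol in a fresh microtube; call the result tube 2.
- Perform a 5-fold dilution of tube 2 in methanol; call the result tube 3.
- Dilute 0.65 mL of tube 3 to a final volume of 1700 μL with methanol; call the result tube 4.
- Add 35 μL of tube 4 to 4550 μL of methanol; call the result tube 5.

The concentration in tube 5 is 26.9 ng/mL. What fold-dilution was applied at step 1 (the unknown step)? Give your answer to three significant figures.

Step 1: unknown factor x
Step 2: 85 μL + 1450 μL = 1535 μL total → factor 1535/85 = 18.059
Step 3: 5-fold → factor 5
Step 4: 0.65 mL brought to 1700 μL → factor 1.7/0.65 = 2.6154
Step 5: 35 μL + 4550 μL = 4585 μL total → factor 4585/35 = 131
Product of known-step factors = 30936
Overall factor = 2.50 mg/mL / (26.9 ng/mL) = 92937
x = 92937 / 30936 = 3.00

3.00-fold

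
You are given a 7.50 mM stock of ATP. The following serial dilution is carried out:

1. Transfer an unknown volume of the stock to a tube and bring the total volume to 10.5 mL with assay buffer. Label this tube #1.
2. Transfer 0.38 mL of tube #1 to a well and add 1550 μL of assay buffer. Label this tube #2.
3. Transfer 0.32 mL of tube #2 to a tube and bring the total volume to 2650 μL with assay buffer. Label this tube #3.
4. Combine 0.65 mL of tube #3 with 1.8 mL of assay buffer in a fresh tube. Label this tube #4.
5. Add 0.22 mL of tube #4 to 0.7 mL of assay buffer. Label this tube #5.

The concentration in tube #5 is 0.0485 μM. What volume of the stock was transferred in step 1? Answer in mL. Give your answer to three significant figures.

Step 1: v brought to 10.5 mL → factor = 10.5 mL/v
Step 2: 0.38 mL + 1550 μL = 1.93 mL total → factor 1.93/0.38 = 5.0789
Step 3: 0.32 mL brought to 2650 μL → factor 2.65/0.32 = 8.2812
Step 4: 0.65 mL + 1.8 mL = 2.45 mL total → factor 2.45/0.65 = 3.7692
Step 5: 0.22 mL + 0.7 mL = 0.92 mL total → factor 0.92/0.22 = 4.1818
Product of known-step factors = 662.96
Overall factor = 7.50 mM / (0.0485 μM) = 1.5464 × 10^5
Step-1 factor = 1.5464 × 10^5 / 662.96 = 233.26
v = 10.5 mL / 233.26 = 0.0450 mL

0.0450 mL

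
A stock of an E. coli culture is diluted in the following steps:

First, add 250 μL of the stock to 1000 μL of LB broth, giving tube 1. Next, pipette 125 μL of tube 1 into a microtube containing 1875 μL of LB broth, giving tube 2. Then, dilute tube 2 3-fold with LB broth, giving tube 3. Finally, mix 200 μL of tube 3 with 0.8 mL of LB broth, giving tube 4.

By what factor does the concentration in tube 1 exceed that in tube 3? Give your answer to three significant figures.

48.0

Step 1: 250 μL + 1000 μL = 1250 μL total → factor 1250/250 = 5
Step 2: 125 μL + 1875 μL = 2000 μL total → factor 2000/125 = 16
Step 3: 3-fold → factor 3
Dilution factor to tube 1 = 5; to tube 3 = 240
[tube 1]/[tube 3] = (factor to tube 3)/(factor to tube 1) = 240/5 = 48.0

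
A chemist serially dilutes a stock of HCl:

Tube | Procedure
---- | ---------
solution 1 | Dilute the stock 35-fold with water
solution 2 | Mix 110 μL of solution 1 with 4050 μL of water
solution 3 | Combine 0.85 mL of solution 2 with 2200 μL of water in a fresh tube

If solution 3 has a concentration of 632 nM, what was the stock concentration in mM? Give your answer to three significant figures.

Step 1: 35-fold → factor 35
Step 2: 110 μL + 4050 μL = 4160 μL total → factor 4160/110 = 37.818
Step 3: 0.85 mL + 2200 μL = 3.05 mL total → factor 3.05/0.85 = 3.5882
Overall dilution factor = 35 × 37.818 × 3.5882 = 4749.5
Stock = 632 nM × 4749.5 = 3.002 × 10^6 nM = 3.00 mM

3.00 mM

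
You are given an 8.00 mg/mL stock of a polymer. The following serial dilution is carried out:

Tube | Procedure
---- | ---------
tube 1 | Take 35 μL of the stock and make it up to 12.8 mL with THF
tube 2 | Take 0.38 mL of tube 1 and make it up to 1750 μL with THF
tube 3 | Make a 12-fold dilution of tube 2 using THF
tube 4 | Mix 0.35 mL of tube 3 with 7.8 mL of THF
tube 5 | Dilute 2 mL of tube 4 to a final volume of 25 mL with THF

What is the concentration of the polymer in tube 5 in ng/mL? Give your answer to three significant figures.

1.36 ng/mL

Step 1: 35 μL brought to 12.8 mL → factor 12800/35 = 365.71
Step 2: 0.38 mL brought to 1750 μL → factor 1.75/0.38 = 4.6053
Step 3: 12-fold → factor 12
Step 4: 0.35 mL + 7.8 mL = 8.15 mL total → factor 8.15/0.35 = 23.286
Step 5: 2 mL brought to 25 mL → factor 25/2 = 12.5
Overall dilution factor = 365.71 × 4.6053 × 12 × 23.286 × 12.5 = 5.8827 × 10^6
Final = 8.00 mg/mL / 5.8827 × 10^6 = 1.360 × 10^-6 mg/mL = 1.36 ng/mL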